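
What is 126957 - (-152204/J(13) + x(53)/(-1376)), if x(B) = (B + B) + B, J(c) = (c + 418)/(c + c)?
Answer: 80737929425/593056 ≈ 1.3614e+5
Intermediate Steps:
J(c) = (418 + c)/(2*c) (J(c) = (418 + c)/((2*c)) = (418 + c)*(1/(2*c)) = (418 + c)/(2*c))
x(B) = 3*B (x(B) = 2*B + B = 3*B)
126957 - (-152204/J(13) + x(53)/(-1376)) = 126957 - (-152204*26/(418 + 13) + (3*53)/(-1376)) = 126957 - (-152204/((½)*(1/13)*431) + 159*(-1/1376)) = 126957 - (-152204/431/26 - 159/1376) = 126957 - (-152204*26/431 - 159/1376) = 126957 - (-3957304/431 - 159/1376) = 126957 - 1*(-5445318833/593056) = 126957 + 5445318833/593056 = 80737929425/593056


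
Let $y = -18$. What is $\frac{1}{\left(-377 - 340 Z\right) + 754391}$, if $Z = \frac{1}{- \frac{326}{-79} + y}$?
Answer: $\frac{274}{206606551} \approx 1.3262 \cdot 10^{-6}$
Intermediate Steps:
$Z = - \frac{79}{1096}$ ($Z = \frac{1}{- \frac{326}{-79} - 18} = \frac{1}{\left(-326\right) \left(- \frac{1}{79}\right) - 18} = \frac{1}{\frac{326}{79} - 18} = \frac{1}{- \frac{1096}{79}} = - \frac{79}{1096} \approx -0.07208$)
$\frac{1}{\left(-377 - 340 Z\right) + 754391} = \frac{1}{\left(-377 - - \frac{6715}{274}\right) + 754391} = \frac{1}{\left(-377 + \frac{6715}{274}\right) + 754391} = \frac{1}{- \frac{96583}{274} + 754391} = \frac{1}{\frac{206606551}{274}} = \frac{274}{206606551}$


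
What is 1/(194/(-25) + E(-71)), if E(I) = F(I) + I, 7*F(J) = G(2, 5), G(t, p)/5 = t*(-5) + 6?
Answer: -175/14283 ≈ -0.012252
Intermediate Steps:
G(t, p) = 30 - 25*t (G(t, p) = 5*(t*(-5) + 6) = 5*(-5*t + 6) = 5*(6 - 5*t) = 30 - 25*t)
F(J) = -20/7 (F(J) = (30 - 25*2)/7 = (30 - 50)/7 = (⅐)*(-20) = -20/7)
E(I) = -20/7 + I
1/(194/(-25) + E(-71)) = 1/(194/(-25) + (-20/7 - 71)) = 1/(194*(-1/25) - 517/7) = 1/(-194/25 - 517/7) = 1/(-14283/175) = -175/14283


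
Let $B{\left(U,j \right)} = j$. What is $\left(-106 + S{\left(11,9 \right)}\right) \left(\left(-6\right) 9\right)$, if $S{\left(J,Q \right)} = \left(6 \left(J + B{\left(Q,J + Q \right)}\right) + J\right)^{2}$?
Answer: $-2089962$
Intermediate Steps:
$S{\left(J,Q \right)} = \left(6 Q + 13 J\right)^{2}$ ($S{\left(J,Q \right)} = \left(6 \left(J + \left(J + Q\right)\right) + J\right)^{2} = \left(6 \left(Q + 2 J\right) + J\right)^{2} = \left(\left(6 Q + 12 J\right) + J\right)^{2} = \left(6 Q + 13 J\right)^{2}$)
$\left(-106 + S{\left(11,9 \right)}\right) \left(\left(-6\right) 9\right) = \left(-106 + \left(6 \cdot 9 + 13 \cdot 11\right)^{2}\right) \left(\left(-6\right) 9\right) = \left(-106 + \left(54 + 143\right)^{2}\right) \left(-54\right) = \left(-106 + 197^{2}\right) \left(-54\right) = \left(-106 + 38809\right) \left(-54\right) = 38703 \left(-54\right) = -2089962$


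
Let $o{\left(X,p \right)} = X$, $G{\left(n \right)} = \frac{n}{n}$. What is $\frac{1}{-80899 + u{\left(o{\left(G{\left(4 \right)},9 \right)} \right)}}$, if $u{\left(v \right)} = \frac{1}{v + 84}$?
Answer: $- \frac{85}{6876414} \approx -1.2361 \cdot 10^{-5}$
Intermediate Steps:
$G{\left(n \right)} = 1$
$u{\left(v \right)} = \frac{1}{84 + v}$
$\frac{1}{-80899 + u{\left(o{\left(G{\left(4 \right)},9 \right)} \right)}} = \frac{1}{-80899 + \frac{1}{84 + 1}} = \frac{1}{-80899 + \frac{1}{85}} = \frac{1}{- \frac{6876414}{85}} = - \frac{85}{6876414}$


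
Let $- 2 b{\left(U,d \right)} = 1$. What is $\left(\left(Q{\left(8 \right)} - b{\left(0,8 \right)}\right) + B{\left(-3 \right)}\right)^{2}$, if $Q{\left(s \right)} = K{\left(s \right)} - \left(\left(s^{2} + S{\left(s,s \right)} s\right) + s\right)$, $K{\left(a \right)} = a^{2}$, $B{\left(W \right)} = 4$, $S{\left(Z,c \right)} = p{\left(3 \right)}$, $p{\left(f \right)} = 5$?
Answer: $\frac{7569}{4} \approx 1892.3$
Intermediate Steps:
$b{\left(U,d \right)} = - \frac{1}{2}$ ($b{\left(U,d \right)} = \left(- \frac{1}{2}\right) 1 = - \frac{1}{2}$)
$S{\left(Z,c \right)} = 5$
$Q{\left(s \right)} = - 6 s$ ($Q{\left(s \right)} = s^{2} - \left(\left(s^{2} + 5 s\right) + s\right) = s^{2} - \left(s^{2} + 6 s\right) = - 6 s$)
$\left(\left(Q{\left(8 \right)} - b{\left(0,8 \right)}\right) + B{\left(-3 \right)}\right)^{2} = \left(\left(\left(-6\right) 8 - - \frac{1}{2}\right) + 4\right)^{2} = \left(\left(-48 + \frac{1}{2}\right) + 4\right)^{2} = \left(- \frac{95}{2} + 4\right)^{2} = \left(- \frac{87}{2}\right)^{2} = \frac{7569}{4}$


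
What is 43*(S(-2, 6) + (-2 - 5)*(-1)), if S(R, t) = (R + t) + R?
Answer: 387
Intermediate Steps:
S(R, t) = t + 2*R
43*(S(-2, 6) + (-2 - 5)*(-1)) = 43*((6 + 2*(-2)) + (-2 - 5)*(-1)) = 43*((6 - 4) - 7*(-1)) = 43*(2 + 7) = 43*9 = 387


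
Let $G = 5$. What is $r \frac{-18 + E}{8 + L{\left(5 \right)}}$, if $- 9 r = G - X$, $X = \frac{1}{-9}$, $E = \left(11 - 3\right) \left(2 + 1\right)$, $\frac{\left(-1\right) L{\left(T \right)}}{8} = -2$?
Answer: $- \frac{23}{162} \approx -0.14198$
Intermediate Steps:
$L{\left(T \right)} = 16$ ($L{\left(T \right)} = \left(-8\right) \left(-2\right) = 16$)
$E = 24$ ($E = 8 \cdot 3 = 24$)
$X = - \frac{1}{9} \approx -0.11111$
$r = - \frac{46}{81}$ ($r = - \frac{5 - - \frac{1}{9}}{9} = - \frac{5 + \frac{1}{9}}{9} = \left(- \frac{1}{9}\right) \frac{46}{9} = - \frac{46}{81} \approx -0.5679$)
$r \frac{-18 + E}{8 + L{\left(5 \right)}} = - \frac{46 \frac{-18 + 24}{8 + 16}}{81} = - \frac{46 \cdot \frac{6}{24}}{81} = - \frac{46 \cdot 6 \cdot \frac{1}{24}}{81} = \left(- \frac{46}{81}\right) \frac{1}{4} = - \frac{23}{162}$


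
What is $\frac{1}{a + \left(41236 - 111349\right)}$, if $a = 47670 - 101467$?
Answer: $- \frac{1}{123910} \approx -8.0704 \cdot 10^{-6}$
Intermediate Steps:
$a = -53797$
$\frac{1}{a + \left(41236 - 111349\right)} = \frac{1}{-53797 + \left(41236 - 111349\right)} = \frac{1}{-53797 - 70113} = \frac{1}{-123910} = - \frac{1}{123910}$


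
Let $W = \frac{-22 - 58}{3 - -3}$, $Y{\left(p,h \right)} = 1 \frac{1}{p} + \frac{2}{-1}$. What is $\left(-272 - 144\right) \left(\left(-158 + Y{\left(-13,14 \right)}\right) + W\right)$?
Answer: $\frac{216416}{3} \approx 72139.0$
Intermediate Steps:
$Y{\left(p,h \right)} = -2 + \frac{1}{p}$ ($Y{\left(p,h \right)} = \frac{1}{p} + 2 \left(-1\right) = \frac{1}{p} - 2 = -2 + \frac{1}{p}$)
$W = - \frac{40}{3}$ ($W = - \frac{80}{3 + 3} = - \frac{80}{6} = \left(-80\right) \frac{1}{6} = - \frac{40}{3} \approx -13.333$)
$\left(-272 - 144\right) \left(\left(-158 + Y{\left(-13,14 \right)}\right) + W\right) = \left(-272 - 144\right) \left(\left(-158 - \left(2 - \frac{1}{-13}\right)\right) - \frac{40}{3}\right) = - 416 \left(\left(-158 - \frac{27}{13}\right) - \frac{40}{3}\right) = - 416 \left(- \frac{2081}{13} - \frac{40}{3}\right) = \left(-416\right) \left(- \frac{6763}{39}\right) = \frac{216416}{3}$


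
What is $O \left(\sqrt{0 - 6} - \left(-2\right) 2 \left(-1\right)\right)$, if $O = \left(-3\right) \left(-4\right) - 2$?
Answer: $-40 + 10 i \sqrt{6} \approx -40.0 + 24.495 i$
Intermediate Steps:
$O = 10$ ($O = 12 - 2 = 10$)
$O \left(\sqrt{0 - 6} - \left(-2\right) 2 \left(-1\right)\right) = 10 \left(\sqrt{0 - 6} - \left(-2\right) 2 \left(-1\right)\right) = 10 \left(\sqrt{-6} - \left(-4\right) \left(-1\right)\right) = 10 \left(i \sqrt{6} - 4\right) = 10 \left(-4 + i \sqrt{6}\right) = -40 + 10 i \sqrt{6}$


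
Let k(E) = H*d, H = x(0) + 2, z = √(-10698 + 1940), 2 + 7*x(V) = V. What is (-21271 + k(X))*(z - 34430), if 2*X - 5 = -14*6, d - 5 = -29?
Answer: 5136439550/7 - 149185*I*√8758/7 ≈ 7.3378e+8 - 1.9945e+6*I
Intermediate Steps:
x(V) = -2/7 + V/7
d = -24 (d = 5 - 29 = -24)
z = I*√8758 (z = √(-8758) = I*√8758 ≈ 93.584*I)
X = -79/2 (X = 5/2 + (-14*6)/2 = 5/2 + (½)*(-84) = 5/2 - 42 = -79/2 ≈ -39.500)
H = 12/7 (H = (-2/7 + (⅐)*0) + 2 = (-2/7 + 0) + 2 = -2/7 + 2 = 12/7 ≈ 1.7143)
k(E) = -288/7 (k(E) = (12/7)*(-24) = -288/7)
(-21271 + k(X))*(z - 34430) = (-21271 - 288/7)*(I*√8758 - 34430) = -149185*(-34430 + I*√8758)/7 = 5136439550/7 - 149185*I*√8758/7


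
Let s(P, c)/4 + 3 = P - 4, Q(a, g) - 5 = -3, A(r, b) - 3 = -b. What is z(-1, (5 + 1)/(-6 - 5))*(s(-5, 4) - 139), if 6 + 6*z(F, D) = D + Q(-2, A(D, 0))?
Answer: 425/3 ≈ 141.67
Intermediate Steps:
A(r, b) = 3 - b
Q(a, g) = 2 (Q(a, g) = 5 - 3 = 2)
z(F, D) = -2/3 + D/6 (z(F, D) = -1 + (D + 2)/6 = -1 + (2 + D)/6 = -1 + (1/3 + D/6) = -2/3 + D/6)
s(P, c) = -28 + 4*P (s(P, c) = -12 + 4*(P - 4) = -12 + 4*(-4 + P) = -12 + (-16 + 4*P) = -28 + 4*P)
z(-1, (5 + 1)/(-6 - 5))*(s(-5, 4) - 139) = (-2/3 + ((5 + 1)/(-6 - 5))/6)*((-28 + 4*(-5)) - 139) = (-2/3 + (6/(-11))/6)*((-28 - 20) - 139) = (-2/3 + (6*(-1/11))/6)*(-48 - 139) = (-2/3 + (1/6)*(-6/11))*(-187) = (-2/3 - 1/11)*(-187) = -25/33*(-187) = 425/3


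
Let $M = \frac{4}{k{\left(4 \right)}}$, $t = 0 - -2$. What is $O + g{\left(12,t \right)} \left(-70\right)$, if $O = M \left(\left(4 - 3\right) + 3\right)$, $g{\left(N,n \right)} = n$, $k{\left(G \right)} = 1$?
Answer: $-124$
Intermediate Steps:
$t = 2$ ($t = 0 + 2 = 2$)
$M = 4$ ($M = \frac{4}{1} = 4 \cdot 1 = 4$)
$O = 16$ ($O = 4 \left(\left(4 - 3\right) + 3\right) = 4 \left(1 + 3\right) = 4 \cdot 4 = 16$)
$O + g{\left(12,t \right)} \left(-70\right) = 16 + 2 \left(-70\right) = 16 - 140 = -124$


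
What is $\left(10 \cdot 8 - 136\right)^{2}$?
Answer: $3136$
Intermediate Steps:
$\left(10 \cdot 8 - 136\right)^{2} = \left(80 - 136\right)^{2} = \left(-56\right)^{2} = 3136$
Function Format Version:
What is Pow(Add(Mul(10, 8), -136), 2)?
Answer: 3136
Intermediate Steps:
Pow(Add(Mul(10, 8), -136), 2) = Pow(Add(80, -136), 2) = Pow(-56, 2) = 3136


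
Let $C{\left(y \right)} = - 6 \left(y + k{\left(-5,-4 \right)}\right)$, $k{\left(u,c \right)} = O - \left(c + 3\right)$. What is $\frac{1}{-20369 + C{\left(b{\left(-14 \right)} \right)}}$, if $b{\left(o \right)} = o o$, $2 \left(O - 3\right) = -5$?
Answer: $- \frac{1}{21554} \approx -4.6395 \cdot 10^{-5}$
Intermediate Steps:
$O = \frac{1}{2}$ ($O = 3 + \frac{1}{2} \left(-5\right) = 3 - \frac{5}{2} = \frac{1}{2} \approx 0.5$)
$b{\left(o \right)} = o^{2}$
$k{\left(u,c \right)} = - \frac{5}{2} - c$ ($k{\left(u,c \right)} = \frac{1}{2} - \left(c + 3\right) = \frac{1}{2} - \left(3 + c\right) = - \frac{5}{2} - c$)
$C{\left(y \right)} = -9 - 6 y$ ($C{\left(y \right)} = - 6 \left(y - - \frac{3}{2}\right) = - 6 \left(y + \left(- \frac{5}{2} + 4\right)\right) = - 6 \left(y + \frac{3}{2}\right) = - 6 \left(\frac{3}{2} + y\right) = -9 - 6 y$)
$\frac{1}{-20369 + C{\left(b{\left(-14 \right)} \right)}} = \frac{1}{-20369 - \left(9 + 6 \left(-14\right)^{2}\right)} = \frac{1}{-20369 - 1185} = \frac{1}{-21554} = - \frac{1}{21554}$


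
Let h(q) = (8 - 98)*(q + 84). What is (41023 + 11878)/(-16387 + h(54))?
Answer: -52901/28807 ≈ -1.8364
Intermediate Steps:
h(q) = -7560 - 90*q (h(q) = -90*(84 + q) = -7560 - 90*q)
(41023 + 11878)/(-16387 + h(54)) = (41023 + 11878)/(-16387 + (-7560 - 90*54)) = 52901/(-16387 + (-7560 - 4860)) = 52901/(-16387 - 12420) = 52901/(-28807) = 52901*(-1/28807) = -52901/28807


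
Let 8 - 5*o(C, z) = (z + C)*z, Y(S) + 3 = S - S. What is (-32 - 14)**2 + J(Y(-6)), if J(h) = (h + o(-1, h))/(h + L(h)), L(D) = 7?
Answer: 42301/20 ≈ 2115.1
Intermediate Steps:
Y(S) = -3 (Y(S) = -3 + (S - S) = -3 + 0 = -3)
o(C, z) = 8/5 - z*(C + z)/5 (o(C, z) = 8/5 - (z + C)*z/5 = 8/5 - (C + z)*z/5 = 8/5 - z*(C + z)/5)
J(h) = (8/5 - h**2/5 + 6*h/5)/(7 + h) (J(h) = (h + (8/5 - h**2/5 - 1/5*(-1)*h))/(h + 7) = (h + (8/5 - h**2/5 + h/5))/(7 + h) = (8/5 - h**2/5 + 6*h/5)/(7 + h))
(-32 - 14)**2 + J(Y(-6)) = (-32 - 14)**2 + (8 - 1*(-3)**2 + 6*(-3))/(5*(7 - 3)) = (-46)**2 + (1/5)*(8 - 1*9 - 18)/4 = 2116 + (1/5)*(1/4)*(8 - 9 - 18) = 2116 + (1/5)*(1/4)*(-19) = 2116 - 19/20 = 42301/20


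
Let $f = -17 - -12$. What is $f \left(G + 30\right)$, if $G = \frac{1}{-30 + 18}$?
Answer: $- \frac{1795}{12} \approx -149.58$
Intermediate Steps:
$G = - \frac{1}{12}$ ($G = \frac{1}{-12} = - \frac{1}{12} \approx -0.083333$)
$f = -5$ ($f = -17 + 12 = -5$)
$f \left(G + 30\right) = - 5 \left(- \frac{1}{12} + 30\right) = \left(-5\right) \frac{359}{12} = - \frac{1795}{12}$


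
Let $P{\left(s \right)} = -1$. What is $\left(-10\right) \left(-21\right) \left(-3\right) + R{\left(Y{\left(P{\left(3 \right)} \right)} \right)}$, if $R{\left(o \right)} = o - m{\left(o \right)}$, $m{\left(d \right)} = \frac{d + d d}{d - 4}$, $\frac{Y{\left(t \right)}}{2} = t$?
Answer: $- \frac{1895}{3} \approx -631.67$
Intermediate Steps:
$Y{\left(t \right)} = 2 t$
$m{\left(d \right)} = \frac{d + d^{2}}{-4 + d}$
$R{\left(o \right)} = o - \frac{o \left(1 + o\right)}{-4 + o}$
$\left(-10\right) \left(-21\right) \left(-3\right) + R{\left(Y{\left(P{\left(3 \right)} \right)} \right)} = \left(-10\right) \left(-21\right) \left(-3\right) - \frac{5 \cdot 2 \left(-1\right)}{-4 + 2 \left(-1\right)} = 210 \left(-3\right) - - \frac{10}{-4 - 2} = -630 - - \frac{10}{-6} = -630 - \left(-10\right) \left(- \frac{1}{6}\right) = -630 - \frac{5}{3} = - \frac{1895}{3}$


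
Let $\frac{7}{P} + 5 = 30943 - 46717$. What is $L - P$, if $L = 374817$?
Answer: $\frac{5914237450}{15779} \approx 3.7482 \cdot 10^{5}$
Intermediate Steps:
$P = - \frac{7}{15779}$ ($P = \frac{7}{-5 + \left(30943 - 46717\right)} = \frac{7}{-5 - 15774} = \frac{7}{-15779} = 7 \left(- \frac{1}{15779}\right) = - \frac{7}{15779} \approx -0.00044363$)
$L - P = 374817 - - \frac{7}{15779} = 374817 + \frac{7}{15779} = \frac{5914237450}{15779}$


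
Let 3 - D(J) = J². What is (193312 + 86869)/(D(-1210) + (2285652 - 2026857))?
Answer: -280181/1205302 ≈ -0.23246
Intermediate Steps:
D(J) = 3 - J²
(193312 + 86869)/(D(-1210) + (2285652 - 2026857)) = (193312 + 86869)/((3 - 1*(-1210)²) + (2285652 - 2026857)) = 280181/((3 - 1*1464100) + 258795) = 280181/((3 - 1464100) + 258795) = 280181/(-1464097 + 258795) = 280181/(-1205302) = 280181*(-1/1205302) = -280181/1205302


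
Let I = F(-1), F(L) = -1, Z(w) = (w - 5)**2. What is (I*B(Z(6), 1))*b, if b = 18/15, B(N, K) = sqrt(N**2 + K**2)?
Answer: -6*sqrt(2)/5 ≈ -1.6971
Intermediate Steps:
Z(w) = (-5 + w)**2
B(N, K) = sqrt(K**2 + N**2)
I = -1
b = 6/5 (b = 18*(1/15) = 6/5 ≈ 1.2000)
(I*B(Z(6), 1))*b = -sqrt(1**2 + ((-5 + 6)**2)**2)*(6/5) = -sqrt(1 + (1**2)**2)*(6/5) = -sqrt(1 + 1**2)*(6/5) = -sqrt(1 + 1)*(6/5) = -sqrt(2)*(6/5) = -6*sqrt(2)/5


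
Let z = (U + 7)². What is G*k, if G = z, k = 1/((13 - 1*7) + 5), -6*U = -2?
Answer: 44/9 ≈ 4.8889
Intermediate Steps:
U = ⅓ (U = -⅙*(-2) = ⅓ ≈ 0.33333)
k = 1/11 (k = 1/((13 - 7) + 5) = 1/(6 + 5) = 1/11 ≈ 0.090909)
z = 484/9 (z = (⅓ + 7)² = (22/3)² = 484/9 ≈ 53.778)
G = 484/9 ≈ 53.778
G*k = (484/9)*(1/11) = 44/9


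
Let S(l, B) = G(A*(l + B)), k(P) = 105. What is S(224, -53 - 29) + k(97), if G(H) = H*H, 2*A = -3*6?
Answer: 1633389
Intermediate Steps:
A = -9 (A = (-3*6)/2 = (½)*(-18) = -9)
G(H) = H²
S(l, B) = (-9*B - 9*l)² (S(l, B) = (-9*(l + B))² = (-9*(B + l))² = (-9*B - 9*l)²)
S(224, -53 - 29) + k(97) = 81*((-53 - 29) + 224)² + 105 = 81*(-82 + 224)² + 105 = 81*142² + 105 = 81*20164 + 105 = 1633284 + 105 = 1633389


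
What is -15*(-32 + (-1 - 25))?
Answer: 870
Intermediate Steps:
-15*(-32 + (-1 - 25)) = -15*(-32 - 26) = -15*(-58) = 870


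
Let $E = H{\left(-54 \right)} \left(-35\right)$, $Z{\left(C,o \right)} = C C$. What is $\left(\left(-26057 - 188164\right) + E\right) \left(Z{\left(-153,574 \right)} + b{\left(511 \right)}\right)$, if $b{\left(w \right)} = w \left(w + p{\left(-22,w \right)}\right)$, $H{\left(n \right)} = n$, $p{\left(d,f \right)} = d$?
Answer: $-58027514328$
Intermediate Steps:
$Z{\left(C,o \right)} = C^{2}$
$E = 1890$ ($E = \left(-54\right) \left(-35\right) = 1890$)
$b{\left(w \right)} = w \left(-22 + w\right)$ ($b{\left(w \right)} = w \left(w - 22\right) = w \left(-22 + w\right)$)
$\left(\left(-26057 - 188164\right) + E\right) \left(Z{\left(-153,574 \right)} + b{\left(511 \right)}\right) = \left(\left(-26057 - 188164\right) + 1890\right) \left(\left(-153\right)^{2} + 511 \left(-22 + 511\right)\right) = \left(-214221 + 1890\right) \left(23409 + 511 \cdot 489\right) = - 212331 \left(23409 + 249879\right) = \left(-212331\right) 273288 = -58027514328$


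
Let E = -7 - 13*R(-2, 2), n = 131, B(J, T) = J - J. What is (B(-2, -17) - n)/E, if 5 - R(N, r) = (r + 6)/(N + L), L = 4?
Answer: 131/20 ≈ 6.5500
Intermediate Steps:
B(J, T) = 0
R(N, r) = 5 - (6 + r)/(4 + N) (R(N, r) = 5 - (r + 6)/(N + 4) = 5 - (6 + r)/(4 + N))
E = -20 (E = -7 - 13*(14 - 1*2 + 5*(-2))/(4 - 2) = -7 - 13*(14 - 2 - 10)/2 = -7 - 13*2/2 = -7 - 13*1 = -7 - 13 = -20)
(B(-2, -17) - n)/E = (0 - 1*131)/(-20) = (0 - 131)*(-1/20) = -131*(-1/20) = 131/20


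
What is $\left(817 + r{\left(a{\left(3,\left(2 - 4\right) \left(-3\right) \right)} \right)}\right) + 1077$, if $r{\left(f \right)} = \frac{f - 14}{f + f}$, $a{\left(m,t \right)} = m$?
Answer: $\frac{11353}{6} \approx 1892.2$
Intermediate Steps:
$r{\left(f \right)} = \frac{-14 + f}{2 f}$
$\left(817 + r{\left(a{\left(3,\left(2 - 4\right) \left(-3\right) \right)} \right)}\right) + 1077 = \left(817 + \frac{-14 + 3}{2 \cdot 3}\right) + 1077 = \left(817 + \frac{1}{2} \cdot \frac{1}{3} \left(-11\right)\right) + 1077 = \left(817 - \frac{11}{6}\right) + 1077 = \frac{4891}{6} + 1077 = \frac{11353}{6}$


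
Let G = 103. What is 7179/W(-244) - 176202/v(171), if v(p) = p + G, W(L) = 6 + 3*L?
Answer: -21648283/33154 ≈ -652.96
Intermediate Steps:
v(p) = 103 + p (v(p) = p + 103 = 103 + p)
7179/W(-244) - 176202/v(171) = 7179/(6 + 3*(-244)) - 176202/(103 + 171) = 7179/(6 - 732) - 176202/274 = 7179/(-726) - 176202*1/274 = 7179*(-1/726) - 88101/137 = -2393/242 - 88101/137 = -21648283/33154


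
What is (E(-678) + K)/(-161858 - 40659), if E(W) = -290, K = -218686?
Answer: 218976/202517 ≈ 1.0813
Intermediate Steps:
(E(-678) + K)/(-161858 - 40659) = (-290 - 218686)/(-161858 - 40659) = -218976/(-202517) = -218976*(-1/202517) = 218976/202517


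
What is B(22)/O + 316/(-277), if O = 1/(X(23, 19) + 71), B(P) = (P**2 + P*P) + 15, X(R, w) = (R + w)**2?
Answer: 499653669/277 ≈ 1.8038e+6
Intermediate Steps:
B(P) = 15 + 2*P**2 (B(P) = (P**2 + P**2) + 15 = 2*P**2 + 15 = 15 + 2*P**2)
O = 1/1835 (O = 1/((23 + 19)**2 + 71) = 1/(42**2 + 71) = 1/(1764 + 71) = 1/1835 ≈ 0.00054496)
B(22)/O + 316/(-277) = (15 + 2*22**2)/(1/1835) + 316/(-277) = (15 + 2*484)*1835 + 316*(-1/277) = (15 + 968)*1835 - 316/277 = 983*1835 - 316/277 = 1803805 - 316/277 = 499653669/277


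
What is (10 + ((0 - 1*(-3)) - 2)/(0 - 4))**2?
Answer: 1521/16 ≈ 95.063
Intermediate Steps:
(10 + ((0 - 1*(-3)) - 2)/(0 - 4))**2 = (10 + ((0 + 3) - 2)/(-4))**2 = (10 + (3 - 2)*(-1/4))**2 = (10 + 1*(-1/4))**2 = (10 - 1/4)**2 = (39/4)**2 = 1521/16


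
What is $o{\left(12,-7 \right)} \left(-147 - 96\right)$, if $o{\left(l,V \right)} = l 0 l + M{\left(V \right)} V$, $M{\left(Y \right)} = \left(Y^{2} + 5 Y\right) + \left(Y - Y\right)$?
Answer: $23814$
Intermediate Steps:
$M{\left(Y \right)} = Y^{2} + 5 Y$ ($M{\left(Y \right)} = \left(Y^{2} + 5 Y\right) + 0 = Y^{2} + 5 Y$)
$o{\left(l,V \right)} = V^{2} \left(5 + V\right)$ ($o{\left(l,V \right)} = l 0 l + V \left(5 + V\right) V = 0 l + V^{2} \left(5 + V\right) = 0 + V^{2} \left(5 + V\right) = V^{2} \left(5 + V\right)$)
$o{\left(12,-7 \right)} \left(-147 - 96\right) = \left(-7\right)^{2} \left(5 - 7\right) \left(-147 - 96\right) = 49 \left(-2\right) \left(-243\right) = \left(-98\right) \left(-243\right) = 23814$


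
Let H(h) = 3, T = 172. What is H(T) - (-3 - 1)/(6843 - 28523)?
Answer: 16259/5420 ≈ 2.9998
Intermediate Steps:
H(T) - (-3 - 1)/(6843 - 28523) = 3 - (-3 - 1)/(6843 - 28523) = 3 - (-4)/(-21680) = 3 - (-4)*(-1)/21680 = 3 - 1*1/5420 = 3 - 1/5420 = 16259/5420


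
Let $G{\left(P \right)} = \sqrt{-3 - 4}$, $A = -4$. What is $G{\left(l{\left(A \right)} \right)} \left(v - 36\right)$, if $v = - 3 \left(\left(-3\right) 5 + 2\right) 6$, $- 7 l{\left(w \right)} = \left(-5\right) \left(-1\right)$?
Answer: $198 i \sqrt{7} \approx 523.86 i$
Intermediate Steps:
$l{\left(w \right)} = - \frac{5}{7}$ ($l{\left(w \right)} = - \frac{\left(-5\right) \left(-1\right)}{7} = \left(- \frac{1}{7}\right) 5 = - \frac{5}{7}$)
$G{\left(P \right)} = i \sqrt{7}$ ($G{\left(P \right)} = \sqrt{-7} = i \sqrt{7}$)
$v = 234$ ($v = - 3 \left(-15 + 2\right) 6 = \left(-3\right) \left(-13\right) 6 = 39 \cdot 6 = 234$)
$G{\left(l{\left(A \right)} \right)} \left(v - 36\right) = i \sqrt{7} \left(234 - 36\right) = i \sqrt{7} \cdot 198 = 198 i \sqrt{7}$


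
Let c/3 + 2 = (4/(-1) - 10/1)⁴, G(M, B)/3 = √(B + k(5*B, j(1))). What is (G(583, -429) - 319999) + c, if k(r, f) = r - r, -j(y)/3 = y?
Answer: -204757 + 3*I*√429 ≈ -2.0476e+5 + 62.137*I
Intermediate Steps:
j(y) = -3*y
k(r, f) = 0
G(M, B) = 3*√B (G(M, B) = 3*√(B + 0) = 3*√B)
c = 115242 (c = -6 + 3*(4/(-1) - 10/1)⁴ = -6 + 3*(4*(-1) - 10*1)⁴ = -6 + 3*(-4 - 10)⁴ = -6 + 3*(-14)⁴ = -6 + 3*38416 = -6 + 115248 = 115242)
(G(583, -429) - 319999) + c = (3*√(-429) - 319999) + 115242 = (3*(I*√429) - 319999) + 115242 = (3*I*√429 - 319999) + 115242 = (-319999 + 3*I*√429) + 115242 = -204757 + 3*I*√429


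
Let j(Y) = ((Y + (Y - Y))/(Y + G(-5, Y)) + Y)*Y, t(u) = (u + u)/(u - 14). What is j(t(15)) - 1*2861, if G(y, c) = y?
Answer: -1925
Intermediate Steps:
t(u) = 2*u/(-14 + u) (t(u) = (2*u)/(-14 + u) = 2*u/(-14 + u))
j(Y) = Y*(Y + Y/(-5 + Y)) (j(Y) = ((Y + (Y - Y))/(Y - 5) + Y)*Y = ((Y + 0)/(-5 + Y) + Y)*Y = (Y/(-5 + Y) + Y)*Y = (Y + Y/(-5 + Y))*Y = Y*(Y + Y/(-5 + Y)))
j(t(15)) - 1*2861 = (2*15/(-14 + 15))**2*(-4 + 2*15/(-14 + 15))/(-5 + 2*15/(-14 + 15)) - 1*2861 = (2*15/1)**2*(-4 + 2*15/1)/(-5 + 2*15/1) - 2861 = (2*15*1)**2*(-4 + 2*15*1)/(-5 + 2*15*1) - 2861 = 30**2*(-4 + 30)/(-5 + 30) - 2861 = 900*26/25 - 2861 = 900*(1/25)*26 - 2861 = 936 - 2861 = -1925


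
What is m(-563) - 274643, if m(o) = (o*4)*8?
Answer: -292659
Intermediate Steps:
m(o) = 32*o (m(o) = (4*o)*8 = 32*o)
m(-563) - 274643 = 32*(-563) - 274643 = -18016 - 274643 = -292659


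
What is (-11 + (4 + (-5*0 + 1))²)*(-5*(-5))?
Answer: 350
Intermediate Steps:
(-11 + (4 + (-5*0 + 1))²)*(-5*(-5)) = (-11 + (4 + (0 + 1))²)*25 = (-11 + (4 + 1)²)*25 = (-11 + 5²)*25 = (-11 + 25)*25 = 14*25 = 350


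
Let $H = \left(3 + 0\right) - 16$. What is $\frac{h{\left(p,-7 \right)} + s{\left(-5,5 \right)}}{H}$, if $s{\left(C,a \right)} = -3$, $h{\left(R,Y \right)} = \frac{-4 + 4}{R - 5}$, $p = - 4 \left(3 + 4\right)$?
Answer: $\frac{3}{13} \approx 0.23077$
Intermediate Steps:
$p = -28$ ($p = \left(-4\right) 7 = -28$)
$h{\left(R,Y \right)} = 0$ ($h{\left(R,Y \right)} = \frac{0}{-5 + R} = 0$)
$H = -13$ ($H = 3 - 16 = -13$)
$\frac{h{\left(p,-7 \right)} + s{\left(-5,5 \right)}}{H} = \frac{0 - 3}{-13} = \left(-3\right) \left(- \frac{1}{13}\right) = \frac{3}{13}$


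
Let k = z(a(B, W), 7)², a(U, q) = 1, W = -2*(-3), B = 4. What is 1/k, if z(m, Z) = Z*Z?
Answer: 1/2401 ≈ 0.00041649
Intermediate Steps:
W = 6
z(m, Z) = Z²
k = 2401 (k = (7²)² = 49² = 2401)
1/k = 1/2401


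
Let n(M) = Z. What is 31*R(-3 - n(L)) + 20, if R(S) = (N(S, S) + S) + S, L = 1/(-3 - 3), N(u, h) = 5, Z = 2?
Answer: -135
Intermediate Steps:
L = -1/6 (L = 1/(-6) = -1/6 ≈ -0.16667)
n(M) = 2
R(S) = 5 + 2*S (R(S) = (5 + S) + S = 5 + 2*S)
31*R(-3 - n(L)) + 20 = 31*(5 + 2*(-3 - 1*2)) + 20 = 31*(5 + 2*(-3 - 2)) + 20 = 31*(5 + 2*(-5)) + 20 = 31*(5 - 10) + 20 = 31*(-5) + 20 = -155 + 20 = -135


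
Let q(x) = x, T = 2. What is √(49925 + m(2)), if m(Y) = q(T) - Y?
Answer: 5*√1997 ≈ 223.44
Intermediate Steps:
m(Y) = 2 - Y
√(49925 + m(2)) = √(49925 + (2 - 1*2)) = √(49925 + (2 - 2)) = √(49925 + 0) = √49925 = 5*√1997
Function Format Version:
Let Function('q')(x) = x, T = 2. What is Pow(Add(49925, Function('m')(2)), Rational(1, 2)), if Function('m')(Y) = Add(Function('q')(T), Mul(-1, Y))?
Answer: Mul(5, Pow(1997, Rational(1, 2))) ≈ 223.44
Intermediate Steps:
Function('m')(Y) = Add(2, Mul(-1, Y))
Pow(Add(49925, Function('m')(2)), Rational(1, 2)) = Pow(Add(49925, Add(2, Mul(-1, 2))), Rational(1, 2)) = Pow(Add(49925, Add(2, -2)), Rational(1, 2)) = Pow(Add(49925, 0), Rational(1, 2)) = Pow(49925, Rational(1, 2)) = Mul(5, Pow(1997, Rational(1, 2)))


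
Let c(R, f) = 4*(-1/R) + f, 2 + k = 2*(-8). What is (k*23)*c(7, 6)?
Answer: -15732/7 ≈ -2247.4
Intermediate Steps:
k = -18 (k = -2 + 2*(-8) = -2 - 16 = -18)
c(R, f) = f - 4/R (c(R, f) = -4/R + f = f - 4/R)
(k*23)*c(7, 6) = (-18*23)*(6 - 4/7) = -414*(6 - 4*⅐) = -414*(6 - 4/7) = -414*38/7 = -15732/7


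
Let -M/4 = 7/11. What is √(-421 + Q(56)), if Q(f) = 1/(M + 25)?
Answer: 2*I*√6420518/247 ≈ 20.517*I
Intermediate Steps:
M = -28/11 ≈ -2.5455
Q(f) = 11/247 (Q(f) = 1/(-28/11 + 25) = 1/(247/11) = 11/247)
√(-421 + Q(56)) = √(-421 + 11/247) = √(-103976/247) = 2*I*√6420518/247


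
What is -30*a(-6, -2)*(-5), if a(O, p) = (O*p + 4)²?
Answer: 38400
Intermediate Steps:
a(O, p) = (4 + O*p)²
-30*a(-6, -2)*(-5) = -30*(4 - 6*(-2))²*(-5) = -30*(4 + 12)²*(-5) = -30*16²*(-5) = -30*256*(-5) = -7680*(-5) = 38400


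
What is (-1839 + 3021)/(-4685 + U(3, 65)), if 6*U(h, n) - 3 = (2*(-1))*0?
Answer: -788/3123 ≈ -0.25232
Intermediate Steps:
U(h, n) = 1/2 (U(h, n) = 1/2 + ((2*(-1))*0)/6 = 1/2 + (-2*0)/6 = 1/2 + (1/6)*0 = 1/2 + 0 = 1/2)
(-1839 + 3021)/(-4685 + U(3, 65)) = (-1839 + 3021)/(-4685 + 1/2) = 1182/(-9369/2) = 1182*(-2/9369) = -788/3123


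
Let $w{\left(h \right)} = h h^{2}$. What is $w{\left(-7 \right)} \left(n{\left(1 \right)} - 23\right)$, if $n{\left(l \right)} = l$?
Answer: $7546$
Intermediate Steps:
$w{\left(h \right)} = h^{3}$
$w{\left(-7 \right)} \left(n{\left(1 \right)} - 23\right) = \left(-7\right)^{3} \left(1 - 23\right) = \left(-343\right) \left(-22\right) = 7546$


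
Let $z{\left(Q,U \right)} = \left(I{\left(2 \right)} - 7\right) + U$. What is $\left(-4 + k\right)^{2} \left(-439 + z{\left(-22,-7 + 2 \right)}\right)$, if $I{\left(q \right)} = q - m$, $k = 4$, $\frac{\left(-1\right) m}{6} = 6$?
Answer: $0$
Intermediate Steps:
$m = -36$ ($m = \left(-6\right) 6 = -36$)
$I{\left(q \right)} = 36 + q$ ($I{\left(q \right)} = q - -36 = q + 36 = 36 + q$)
$z{\left(Q,U \right)} = 31 + U$ ($z{\left(Q,U \right)} = \left(\left(36 + 2\right) - 7\right) + U = \left(38 - 7\right) + U = 31 + U$)
$\left(-4 + k\right)^{2} \left(-439 + z{\left(-22,-7 + 2 \right)}\right) = \left(-4 + 4\right)^{2} \left(-439 + \left(31 + \left(-7 + 2\right)\right)\right) = 0^{2} \left(-439 + \left(31 - 5\right)\right) = 0 \left(-439 + 26\right) = 0 \left(-413\right) = 0$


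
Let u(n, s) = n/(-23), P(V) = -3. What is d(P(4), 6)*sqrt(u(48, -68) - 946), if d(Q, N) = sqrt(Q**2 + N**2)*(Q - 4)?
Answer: -21*I*sqrt(2507690)/23 ≈ -1445.9*I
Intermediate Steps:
u(n, s) = -n/23 (u(n, s) = n*(-1/23) = -n/23)
d(Q, N) = sqrt(N**2 + Q**2)*(-4 + Q)
d(P(4), 6)*sqrt(u(48, -68) - 946) = (sqrt(6**2 + (-3)**2)*(-4 - 3))*sqrt(-1/23*48 - 946) = (sqrt(36 + 9)*(-7))*sqrt(-48/23 - 946) = (sqrt(45)*(-7))*sqrt(-21806/23) = ((3*sqrt(5))*(-7))*(I*sqrt(501538)/23) = (-21*sqrt(5))*(I*sqrt(501538)/23) = -21*I*sqrt(2507690)/23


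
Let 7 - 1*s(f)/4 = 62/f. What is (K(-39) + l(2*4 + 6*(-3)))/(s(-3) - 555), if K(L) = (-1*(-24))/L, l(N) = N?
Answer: 414/17329 ≈ 0.023891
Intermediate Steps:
K(L) = 24/L
s(f) = 28 - 248/f
(K(-39) + l(2*4 + 6*(-3)))/(s(-3) - 555) = (24/(-39) + (2*4 + 6*(-3)))/((28 - 248/(-3)) - 555) = (24*(-1/39) + (8 - 18))/((28 - 248*(-1/3)) - 555) = (-8/13 - 10)/((28 + 248/3) - 555) = -138/(13*(332/3 - 555)) = -138/(13*(-1333/3)) = -138/13*(-3/1333) = 414/17329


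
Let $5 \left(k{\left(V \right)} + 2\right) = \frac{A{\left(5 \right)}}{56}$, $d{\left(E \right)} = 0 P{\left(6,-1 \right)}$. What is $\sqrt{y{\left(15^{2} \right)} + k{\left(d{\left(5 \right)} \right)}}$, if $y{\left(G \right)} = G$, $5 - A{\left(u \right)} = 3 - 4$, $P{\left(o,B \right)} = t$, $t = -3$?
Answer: $\frac{\sqrt{1092805}}{70} \approx 14.934$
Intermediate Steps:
$P{\left(o,B \right)} = -3$
$A{\left(u \right)} = 6$ ($A{\left(u \right)} = 5 - \left(3 - 4\right) = 5 - -1 = 5 + 1 = 6$)
$d{\left(E \right)} = 0$ ($d{\left(E \right)} = 0 \left(-3\right) = 0$)
$k{\left(V \right)} = - \frac{277}{140}$ ($k{\left(V \right)} = -2 + \frac{6 \cdot \frac{1}{56}}{5} = -2 + \frac{1}{5} \cdot \frac{3}{28} = -2 + \frac{3}{140} = - \frac{277}{140}$)
$\sqrt{y{\left(15^{2} \right)} + k{\left(d{\left(5 \right)} \right)}} = \sqrt{15^{2} - \frac{277}{140}} = \sqrt{225 - \frac{277}{140}} = \sqrt{\frac{31223}{140}} = \frac{\sqrt{1092805}}{70}$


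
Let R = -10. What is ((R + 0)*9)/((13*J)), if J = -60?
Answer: 3/26 ≈ 0.11538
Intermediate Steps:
((R + 0)*9)/((13*J)) = ((-10 + 0)*9)/((13*(-60))) = -10*9/(-780) = -90*(-1/780) = 3/26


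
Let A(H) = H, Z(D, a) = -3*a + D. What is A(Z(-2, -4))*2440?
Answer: 24400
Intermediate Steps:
Z(D, a) = D - 3*a
A(Z(-2, -4))*2440 = (-2 - 3*(-4))*2440 = (-2 + 12)*2440 = 10*2440 = 24400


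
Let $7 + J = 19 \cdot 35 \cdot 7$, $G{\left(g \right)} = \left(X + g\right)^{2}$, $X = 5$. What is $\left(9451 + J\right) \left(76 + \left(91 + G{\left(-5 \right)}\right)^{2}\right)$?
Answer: $117825343$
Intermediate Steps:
$G{\left(g \right)} = \left(5 + g\right)^{2}$
$J = 4648$ ($J = -7 + 19 \cdot 35 \cdot 7 = -7 + 665 \cdot 7 = -7 + 4655 = 4648$)
$\left(9451 + J\right) \left(76 + \left(91 + G{\left(-5 \right)}\right)^{2}\right) = \left(9451 + 4648\right) \left(76 + \left(91 + \left(5 - 5\right)^{2}\right)^{2}\right) = 14099 \left(76 + \left(91 + 0^{2}\right)^{2}\right) = 14099 \left(76 + \left(91 + 0\right)^{2}\right) = 14099 \left(76 + 91^{2}\right) = 14099 \left(76 + 8281\right) = 14099 \cdot 8357 = 117825343$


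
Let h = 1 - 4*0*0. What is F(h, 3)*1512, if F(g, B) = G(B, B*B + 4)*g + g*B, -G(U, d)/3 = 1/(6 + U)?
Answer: 4032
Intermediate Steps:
G(U, d) = -3/(6 + U)
h = 1 (h = 1 - 0*0 = 1 - 1*0 = 1 + 0 = 1)
F(g, B) = B*g - 3*g/(6 + B) (F(g, B) = (-3/(6 + B))*g + g*B = -3*g/(6 + B) + B*g = B*g - 3*g/(6 + B))
F(h, 3)*1512 = (1*(-3 + 3*(6 + 3))/(6 + 3))*1512 = (1*(-3 + 3*9)/9)*1512 = (1*(⅑)*(-3 + 27))*1512 = (1*(⅑)*24)*1512 = (8/3)*1512 = 4032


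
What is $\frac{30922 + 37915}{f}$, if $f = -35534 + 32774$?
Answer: $- \frac{68837}{2760} \approx -24.941$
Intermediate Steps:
$f = -2760$
$\frac{30922 + 37915}{f} = \frac{30922 + 37915}{-2760} = 68837 \left(- \frac{1}{2760}\right) = - \frac{68837}{2760}$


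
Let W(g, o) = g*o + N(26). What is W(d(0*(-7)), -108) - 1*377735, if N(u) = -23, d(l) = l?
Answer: -377758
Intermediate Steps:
W(g, o) = -23 + g*o (W(g, o) = g*o - 23 = -23 + g*o)
W(d(0*(-7)), -108) - 1*377735 = (-23 + (0*(-7))*(-108)) - 1*377735 = (-23 + 0*(-108)) - 377735 = (-23 + 0) - 377735 = -23 - 377735 = -377758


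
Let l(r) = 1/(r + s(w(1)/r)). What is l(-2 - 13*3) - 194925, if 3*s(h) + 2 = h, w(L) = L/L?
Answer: -999185673/5126 ≈ -1.9493e+5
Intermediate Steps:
w(L) = 1
s(h) = -⅔ + h/3
l(r) = 1/(-⅔ + r + 1/(3*r)) (l(r) = 1/(r + (-⅔ + (1/r)/3)) = 1/(r + (-⅔ + 1/(3*r))) = 1/(-⅔ + r + 1/(3*r)))
l(-2 - 13*3) - 194925 = 3*(-2 - 13*3)/(1 + (-2 - 13*3)*(-2 + 3*(-2 - 13*3))) - 194925 = 3*(-2 - 39)/(1 + (-2 - 39)*(-2 + 3*(-2 - 39))) - 194925 = 3*(-41)/(1 - 41*(-2 + 3*(-41))) - 194925 = 3*(-41)/(1 - 41*(-2 - 123)) - 194925 = 3*(-41)/(1 - 41*(-125)) - 194925 = 3*(-41)/(1 + 5125) - 194925 = 3*(-41)/5126 - 194925 = 3*(-41)*(1/5126) - 194925 = -123/5126 - 194925 = -999185673/5126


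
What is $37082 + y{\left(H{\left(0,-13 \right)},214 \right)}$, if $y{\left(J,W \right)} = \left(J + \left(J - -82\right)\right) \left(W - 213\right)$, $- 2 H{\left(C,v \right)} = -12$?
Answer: $37176$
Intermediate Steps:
$H{\left(C,v \right)} = 6$ ($H{\left(C,v \right)} = \left(- \frac{1}{2}\right) \left(-12\right) = 6$)
$y{\left(J,W \right)} = \left(-213 + W\right) \left(82 + 2 J\right)$ ($y{\left(J,W \right)} = \left(J + \left(J + 82\right)\right) \left(-213 + W\right) = \left(J + \left(82 + J\right)\right) \left(-213 + W\right) = \left(82 + 2 J\right) \left(-213 + W\right) = \left(-213 + W\right) \left(82 + 2 J\right)$)
$37082 + y{\left(H{\left(0,-13 \right)},214 \right)} = 37082 + \left(-17466 - 2556 + 82 \cdot 214 + 2 \cdot 6 \cdot 214\right) = 37082 + \left(-17466 - 2556 + 17548 + 2568\right) = 37082 + 94 = 37176$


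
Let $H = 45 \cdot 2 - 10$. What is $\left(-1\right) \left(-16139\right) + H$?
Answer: $16219$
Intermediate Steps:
$H = 80$ ($H = 90 - 10 = 80$)
$\left(-1\right) \left(-16139\right) + H = \left(-1\right) \left(-16139\right) + 80 = 16139 + 80 = 16219$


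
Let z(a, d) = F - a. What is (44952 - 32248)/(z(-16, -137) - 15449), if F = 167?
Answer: -6352/7633 ≈ -0.83218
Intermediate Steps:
z(a, d) = 167 - a
(44952 - 32248)/(z(-16, -137) - 15449) = (44952 - 32248)/((167 - 1*(-16)) - 15449) = 12704/((167 + 16) - 15449) = 12704/(183 - 15449) = 12704/(-15266) = 12704*(-1/15266) = -6352/7633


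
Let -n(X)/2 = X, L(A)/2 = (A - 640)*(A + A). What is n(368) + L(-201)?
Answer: 675428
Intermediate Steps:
L(A) = 4*A*(-640 + A) (L(A) = 2*((A - 640)*(A + A)) = 2*((-640 + A)*(2*A)) = 2*(2*A*(-640 + A)) = 4*A*(-640 + A))
n(X) = -2*X
n(368) + L(-201) = -2*368 + 4*(-201)*(-640 - 201) = -736 + 4*(-201)*(-841) = -736 + 676164 = 675428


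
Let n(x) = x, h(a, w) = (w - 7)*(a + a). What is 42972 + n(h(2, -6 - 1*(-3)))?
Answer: 42932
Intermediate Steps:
h(a, w) = 2*a*(-7 + w) (h(a, w) = (-7 + w)*(2*a) = 2*a*(-7 + w))
42972 + n(h(2, -6 - 1*(-3))) = 42972 + 2*2*(-7 + (-6 - 1*(-3))) = 42972 + 2*2*(-7 + (-6 + 3)) = 42972 + 2*2*(-7 - 3) = 42972 + 2*2*(-10) = 42972 - 40 = 42932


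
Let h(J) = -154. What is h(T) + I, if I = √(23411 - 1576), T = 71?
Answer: -154 + √21835 ≈ -6.2333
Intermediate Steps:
I = √21835 ≈ 147.77
h(T) + I = -154 + √21835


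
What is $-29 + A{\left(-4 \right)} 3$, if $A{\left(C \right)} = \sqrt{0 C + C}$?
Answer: $-29 + 6 i \approx -29.0 + 6.0 i$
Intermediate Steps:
$A{\left(C \right)} = \sqrt{C}$ ($A{\left(C \right)} = \sqrt{0 + C} = \sqrt{C}$)
$-29 + A{\left(-4 \right)} 3 = -29 + \sqrt{-4} \cdot 3 = -29 + 2 i 3 = -29 + 6 i$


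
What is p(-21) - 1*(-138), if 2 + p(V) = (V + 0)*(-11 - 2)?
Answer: 409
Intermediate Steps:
p(V) = -2 - 13*V (p(V) = -2 + (V + 0)*(-11 - 2) = -2 + V*(-13) = -2 - 13*V)
p(-21) - 1*(-138) = (-2 - 13*(-21)) - 1*(-138) = (-2 + 273) + 138 = 271 + 138 = 409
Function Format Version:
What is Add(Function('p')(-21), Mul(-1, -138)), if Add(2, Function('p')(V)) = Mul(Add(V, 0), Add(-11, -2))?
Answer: 409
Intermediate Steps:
Function('p')(V) = Add(-2, Mul(-13, V)) (Function('p')(V) = Add(-2, Mul(Add(V, 0), Add(-11, -2))) = Add(-2, Mul(V, -13)) = Add(-2, Mul(-13, V)))
Add(Function('p')(-21), Mul(-1, -138)) = Add(Add(-2, Mul(-13, -21)), Mul(-1, -138)) = Add(Add(-2, 273), 138) = Add(271, 138) = 409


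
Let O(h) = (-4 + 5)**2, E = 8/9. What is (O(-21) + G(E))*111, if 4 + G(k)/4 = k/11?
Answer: -53761/33 ≈ -1629.1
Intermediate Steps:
E = 8/9 (E = 8*(1/9) = 8/9 ≈ 0.88889)
O(h) = 1 (O(h) = 1**2 = 1)
G(k) = -16 + 4*k/11 (G(k) = -16 + 4*(k/11) = -16 + 4*k/11)
(O(-21) + G(E))*111 = (1 + (-16 + (4/11)*(8/9)))*111 = (1 + (-16 + 32/99))*111 = (1 - 1552/99)*111 = -1453/99*111 = -53761/33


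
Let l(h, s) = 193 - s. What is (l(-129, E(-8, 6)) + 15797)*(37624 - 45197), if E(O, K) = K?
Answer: -121046832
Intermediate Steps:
(l(-129, E(-8, 6)) + 15797)*(37624 - 45197) = ((193 - 1*6) + 15797)*(37624 - 45197) = ((193 - 6) + 15797)*(-7573) = (187 + 15797)*(-7573) = 15984*(-7573) = -121046832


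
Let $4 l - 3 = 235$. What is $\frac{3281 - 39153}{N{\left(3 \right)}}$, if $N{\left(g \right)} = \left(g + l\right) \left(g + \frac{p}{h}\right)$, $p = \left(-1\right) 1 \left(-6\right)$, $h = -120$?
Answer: $- \frac{4864}{25} \approx -194.56$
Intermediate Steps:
$p = 6$ ($p = \left(-1\right) \left(-6\right) = 6$)
$l = \frac{119}{2}$ ($l = \frac{3}{4} + \frac{1}{4} \cdot 235 = \frac{3}{4} + \frac{235}{4} = \frac{119}{2} \approx 59.5$)
$N{\left(g \right)} = \left(- \frac{1}{20} + g\right) \left(\frac{119}{2} + g\right)$ ($N{\left(g \right)} = \left(g + \frac{119}{2}\right) \left(g + \frac{6}{-120}\right) = \left(\frac{119}{2} + g\right) \left(g + 6 \left(- \frac{1}{120}\right)\right) = \left(\frac{119}{2} + g\right) \left(g - \frac{1}{20}\right) = \left(\frac{119}{2} + g\right) \left(- \frac{1}{20} + g\right) = \left(- \frac{1}{20} + g\right) \left(\frac{119}{2} + g\right)$)
$\frac{3281 - 39153}{N{\left(3 \right)}} = \frac{3281 - 39153}{- \frac{119}{40} + 3^{2} + \frac{1189}{20} \cdot 3} = \frac{3281 - 39153}{- \frac{119}{40} + 9 + \frac{3567}{20}} = - \frac{35872}{\frac{1475}{8}} = \left(-35872\right) \frac{8}{1475} = - \frac{4864}{25}$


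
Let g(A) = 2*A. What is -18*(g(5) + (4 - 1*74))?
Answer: 1080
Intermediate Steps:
-18*(g(5) + (4 - 1*74)) = -18*(2*5 + (4 - 1*74)) = -18*(10 + (4 - 74)) = -18*(10 - 70) = -18*(-60) = 1080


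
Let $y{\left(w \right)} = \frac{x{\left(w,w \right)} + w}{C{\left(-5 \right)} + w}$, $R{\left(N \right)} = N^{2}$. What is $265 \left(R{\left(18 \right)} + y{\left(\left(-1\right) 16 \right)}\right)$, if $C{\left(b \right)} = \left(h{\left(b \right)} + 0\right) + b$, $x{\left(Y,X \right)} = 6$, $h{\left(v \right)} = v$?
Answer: $\frac{1117505}{13} \approx 85962.0$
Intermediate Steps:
$C{\left(b \right)} = 2 b$ ($C{\left(b \right)} = \left(b + 0\right) + b = b + b = 2 b$)
$y{\left(w \right)} = \frac{6 + w}{-10 + w}$ ($y{\left(w \right)} = \frac{6 + w}{2 \left(-5\right) + w} = \frac{6 + w}{-10 + w}$)
$265 \left(R{\left(18 \right)} + y{\left(\left(-1\right) 16 \right)}\right) = 265 \left(18^{2} + \frac{6 - 16}{-10 - 16}\right) = 265 \left(324 + \frac{6 - 16}{-10 - 16}\right) = 265 \left(324 + \frac{1}{-26} \left(-10\right)\right) = 265 \left(324 - - \frac{5}{13}\right) = 265 \left(324 + \frac{5}{13}\right) = 265 \cdot \frac{4217}{13} = \frac{1117505}{13}$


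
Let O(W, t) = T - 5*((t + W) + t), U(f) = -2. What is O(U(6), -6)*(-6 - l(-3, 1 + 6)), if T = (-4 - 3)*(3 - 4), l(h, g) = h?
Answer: -231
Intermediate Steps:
T = 7 (T = -7*(-1) = 7)
O(W, t) = 7 - 10*t - 5*W (O(W, t) = 7 - 5*((t + W) + t) = 7 - 5*((W + t) + t) = 7 - 5*(W + 2*t) = 7 + (-10*t - 5*W) = 7 - 10*t - 5*W)
O(U(6), -6)*(-6 - l(-3, 1 + 6)) = (7 - 10*(-6) - 5*(-2))*(-6 - 1*(-3)) = (7 + 60 + 10)*(-6 + 3) = 77*(-3) = -231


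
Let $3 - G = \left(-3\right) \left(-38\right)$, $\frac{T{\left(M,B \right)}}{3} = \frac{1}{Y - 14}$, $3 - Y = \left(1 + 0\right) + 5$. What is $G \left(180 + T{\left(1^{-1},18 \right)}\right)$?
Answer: $- \frac{339327}{17} \approx -19960.0$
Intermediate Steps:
$Y = -3$ ($Y = 3 - \left(\left(1 + 0\right) + 5\right) = 3 - \left(1 + 5\right) = 3 - 6 = -3$)
$T{\left(M,B \right)} = - \frac{3}{17}$ ($T{\left(M,B \right)} = \frac{3}{-3 - 14} = \frac{3}{-17} = 3 \left(- \frac{1}{17}\right) = - \frac{3}{17}$)
$G = -111$ ($G = 3 - \left(-3\right) \left(-38\right) = 3 - 114 = -111$)
$G \left(180 + T{\left(1^{-1},18 \right)}\right) = - 111 \left(180 - \frac{3}{17}\right) = \left(-111\right) \frac{3057}{17} = - \frac{339327}{17}$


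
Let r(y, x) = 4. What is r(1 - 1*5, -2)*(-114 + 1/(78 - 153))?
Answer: -34204/75 ≈ -456.05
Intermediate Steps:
r(1 - 1*5, -2)*(-114 + 1/(78 - 153)) = 4*(-114 + 1/(78 - 153)) = 4*(-114 + 1/(-75)) = 4*(-114 - 1/75) = 4*(-8551/75) = -34204/75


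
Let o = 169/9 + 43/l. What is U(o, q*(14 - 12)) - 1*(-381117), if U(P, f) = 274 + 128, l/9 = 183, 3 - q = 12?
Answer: 381519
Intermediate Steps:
q = -9 (q = 3 - 1*12 = 3 - 12 = -9)
l = 1647 (l = 9*183 = 1647)
o = 30970/1647 (o = 169/9 + 43/1647 = 30970/1647 ≈ 18.804)
U(P, f) = 402
U(o, q*(14 - 12)) - 1*(-381117) = 402 - 1*(-381117) = 402 + 381117 = 381519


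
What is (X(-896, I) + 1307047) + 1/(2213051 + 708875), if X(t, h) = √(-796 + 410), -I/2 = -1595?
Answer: 3819094612523/2921926 + I*√386 ≈ 1.307e+6 + 19.647*I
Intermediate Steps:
I = 3190 (I = -2*(-1595) = 3190)
X(t, h) = I*√386 (X(t, h) = √(-386) = I*√386)
(X(-896, I) + 1307047) + 1/(2213051 + 708875) = (I*√386 + 1307047) + 1/(2213051 + 708875) = (1307047 + I*√386) + 1/2921926 = 3819094612523/2921926 + I*√386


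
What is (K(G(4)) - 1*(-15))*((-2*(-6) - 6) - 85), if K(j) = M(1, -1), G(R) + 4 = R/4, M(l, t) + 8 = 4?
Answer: -869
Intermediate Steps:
M(l, t) = -4 (M(l, t) = -8 + 4 = -4)
G(R) = -4 + R/4
K(j) = -4
(K(G(4)) - 1*(-15))*((-2*(-6) - 6) - 85) = (-4 - 1*(-15))*((-2*(-6) - 6) - 85) = (-4 + 15)*((12 - 6) - 85) = 11*(6 - 85) = 11*(-79) = -869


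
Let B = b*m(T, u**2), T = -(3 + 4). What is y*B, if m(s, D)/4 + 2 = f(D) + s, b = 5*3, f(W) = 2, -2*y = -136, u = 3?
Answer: -28560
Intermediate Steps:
y = 68 (y = -1/2*(-136) = 68)
b = 15
T = -7 (T = -1*7 = -7)
m(s, D) = 4*s (m(s, D) = -8 + 4*(2 + s) = -8 + (8 + 4*s) = 4*s)
B = -420 (B = 15*(4*(-7)) = 15*(-28) = -420)
y*B = 68*(-420) = -28560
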